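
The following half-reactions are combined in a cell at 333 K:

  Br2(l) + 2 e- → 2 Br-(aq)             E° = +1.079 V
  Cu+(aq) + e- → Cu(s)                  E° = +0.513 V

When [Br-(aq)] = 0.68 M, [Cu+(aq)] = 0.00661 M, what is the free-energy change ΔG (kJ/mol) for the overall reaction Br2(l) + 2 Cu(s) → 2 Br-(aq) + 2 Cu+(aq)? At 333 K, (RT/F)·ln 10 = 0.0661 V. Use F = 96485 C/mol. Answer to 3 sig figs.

The standard cell potential is +1.079 − (+0.513) = +0.566 V, with n = 2 electrons in the balanced equation.
Q = [Br-(aq)]^2·[Cu+(aq)]^2 = 2.02×10^−5, so log Q = −4.695 and E = +0.566 − (0.0661/2)(−4.695) = +0.7212 V.
ΔG = −nFE = −(2)(96485)(+0.7212) J/mol = −139 kJ/mol.

−139 kJ/mol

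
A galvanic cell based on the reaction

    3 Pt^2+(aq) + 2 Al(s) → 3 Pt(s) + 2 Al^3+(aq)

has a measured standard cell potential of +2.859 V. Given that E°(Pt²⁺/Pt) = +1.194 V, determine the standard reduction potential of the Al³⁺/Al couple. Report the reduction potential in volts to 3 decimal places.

In the reaction as written the Pt²⁺/Pt couple is reduced (cathode) and Al³⁺/Al is oxidized (anode), so E°cell = E°(Pt²⁺/Pt) − E°(Al³⁺/Al).
E°(Al³⁺/Al) = E°(cathode) − E°cell = +1.194 − (+2.859) = −1.665 V.

−1.665 V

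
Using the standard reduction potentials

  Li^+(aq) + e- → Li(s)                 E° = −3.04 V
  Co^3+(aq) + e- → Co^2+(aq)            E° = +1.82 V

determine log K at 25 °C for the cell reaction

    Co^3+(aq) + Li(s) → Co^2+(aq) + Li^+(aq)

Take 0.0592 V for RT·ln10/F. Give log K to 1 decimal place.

The Co³⁺/Co²⁺ couple is reduced (cathode); E°cell = +1.82 − (−3.04) = +4.86 V with n = 1.
At equilibrium E = 0, so log K = nE°cell / 0.0592 = (1)(+4.86) / 0.0592 = 82.1.

log K = 82.1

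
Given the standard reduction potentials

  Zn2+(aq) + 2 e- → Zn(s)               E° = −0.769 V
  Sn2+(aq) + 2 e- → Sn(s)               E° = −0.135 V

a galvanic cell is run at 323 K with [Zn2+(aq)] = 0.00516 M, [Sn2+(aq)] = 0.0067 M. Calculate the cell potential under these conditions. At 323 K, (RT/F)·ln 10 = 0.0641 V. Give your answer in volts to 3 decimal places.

+0.638 V

Since E°(Sn²⁺/Sn) > E°(Zn²⁺/Zn), Sn²⁺/Sn serves as the cathode.
The standard potential is −0.135 − (−0.769) = +0.634 V and the balanced reaction transfers n = 2 electrons.
Balancing gives Sn2+(aq) + Zn(s) → Sn(s) + Zn2+(aq); hence Q = [Zn2+(aq)] / [Sn2+(aq)] = 0.77 (log Q = −0.113).
By the Nernst equation, E = +0.634 − (0.0641/2)·(−0.113) = +0.638 V.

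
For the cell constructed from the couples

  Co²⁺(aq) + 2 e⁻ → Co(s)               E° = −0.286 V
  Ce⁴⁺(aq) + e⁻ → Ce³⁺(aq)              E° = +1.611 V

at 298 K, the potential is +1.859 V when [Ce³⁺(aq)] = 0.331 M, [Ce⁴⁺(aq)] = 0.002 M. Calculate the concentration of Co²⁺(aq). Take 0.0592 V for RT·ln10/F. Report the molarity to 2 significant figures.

0.00070 M

With Ce⁴⁺/Ce³⁺ at the cathode and Co²⁺/Co at the anode, E°cell = +1.611 − (−0.286) = +1.897 V (n = 2).
Since E = E° − (0.0592/n)·log Q, log Q = n(E° − E)/0.0592 = 1.284.
The balanced reaction is 2 Ce⁴⁺(aq) + Co(s) → 2 Ce³⁺(aq) + Co²⁺(aq), so Q = ([Ce³⁺(aq)]^2·[Co²⁺(aq)]) / [Ce⁴⁺(aq)]^2.
Substituting the known concentrations and solving, log [Co²⁺(aq)] = −3.154 and [Co²⁺(aq)] = 0.00070 M.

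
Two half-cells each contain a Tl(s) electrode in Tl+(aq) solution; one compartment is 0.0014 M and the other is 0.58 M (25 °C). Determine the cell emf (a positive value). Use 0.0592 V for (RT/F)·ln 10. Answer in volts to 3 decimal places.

For a concentration cell E°cell = 0, since both electrodes use the same couple.
The compartment with the higher Tl+(aq) concentration (0.58 M) acts as the cathode; ions are reduced there and produced at the dilute (0.0014 M) anode.
With n = 1, Ecell = −(0.0592/1)·log([dilute]/[conc]) = −(0.0592/1)·log(0.0014/0.58) = +0.155 V.

0.155 V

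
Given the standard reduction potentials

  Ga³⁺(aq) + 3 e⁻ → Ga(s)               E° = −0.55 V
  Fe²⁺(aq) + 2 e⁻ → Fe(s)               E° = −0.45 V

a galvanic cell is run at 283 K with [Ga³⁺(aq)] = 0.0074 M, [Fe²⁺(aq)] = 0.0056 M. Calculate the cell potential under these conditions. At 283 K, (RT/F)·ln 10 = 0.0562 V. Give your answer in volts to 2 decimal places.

The Fe²⁺/Fe couple has the more positive E°, so it is the cathode; Ga³⁺/Ga is the anode.
E°cell = −0.45 − (−0.55) = +0.10 V, with n = 6 electrons transferred.
The balanced reaction is 3 Fe²⁺(aq) + 2 Ga(s) → 3 Fe(s) + 2 Ga³⁺(aq), so Q = [Ga³⁺(aq)]^2 / [Fe²⁺(aq)]^3 = 312 and log Q = 2.494.
By the Nernst equation, E = +0.10 − (0.0562/6)·(2.494) = +0.08 V.

+0.08 V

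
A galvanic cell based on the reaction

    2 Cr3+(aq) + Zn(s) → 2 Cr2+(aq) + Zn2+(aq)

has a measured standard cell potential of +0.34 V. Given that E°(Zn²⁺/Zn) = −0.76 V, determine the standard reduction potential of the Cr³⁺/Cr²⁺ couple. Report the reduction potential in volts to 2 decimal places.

−0.42 V

In the reaction as written the Cr³⁺/Cr²⁺ couple is reduced (cathode) and Zn²⁺/Zn is oxidized (anode), so E°cell = E°(Cr³⁺/Cr²⁺) − E°(Zn²⁺/Zn).
E°(Cr³⁺/Cr²⁺) = E°cell + E°(anode) = +0.34 + (−0.76) = −0.42 V.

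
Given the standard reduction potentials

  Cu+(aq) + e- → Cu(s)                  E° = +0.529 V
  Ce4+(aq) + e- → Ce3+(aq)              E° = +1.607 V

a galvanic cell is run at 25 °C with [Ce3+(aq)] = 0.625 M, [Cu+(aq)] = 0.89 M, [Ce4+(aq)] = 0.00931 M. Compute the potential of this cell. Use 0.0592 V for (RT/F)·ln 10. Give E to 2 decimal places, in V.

The Ce⁴⁺/Ce³⁺ couple has the more positive E°, so it is the cathode; Cu⁺/Cu is the anode.
E°cell = E°cat − E°an = +1.607 − (+0.529) = +1.078 V; n = 1.
For the overall reaction Ce4+(aq) + Cu(s) → Ce3+(aq) + Cu+(aq), Q = ([Ce3+(aq)]·[Cu+(aq)]) / [Ce4+(aq)] = 59.7, giving log Q = 1.776.
Applying E = E° − (RT ln10/nF)·log Q gives +1.078 − (0.0592/1)(1.776) = +0.97 V.

+0.97 V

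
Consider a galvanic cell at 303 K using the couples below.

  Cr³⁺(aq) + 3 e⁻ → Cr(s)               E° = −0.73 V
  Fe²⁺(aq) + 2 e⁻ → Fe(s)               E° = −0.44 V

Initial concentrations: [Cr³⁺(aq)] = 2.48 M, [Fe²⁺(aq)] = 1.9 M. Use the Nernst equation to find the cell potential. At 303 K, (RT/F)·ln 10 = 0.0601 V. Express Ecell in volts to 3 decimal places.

The Fe²⁺/Fe couple has the more positive E°, so it is the cathode; Cr³⁺/Cr is the anode.
E°cell = −0.44 − (−0.73) = +0.29 V, with n = 6 electrons transferred.
Balancing gives 3 Fe²⁺(aq) + 2 Cr(s) → 3 Fe(s) + 2 Cr³⁺(aq); hence Q = [Cr³⁺(aq)]^2 / [Fe²⁺(aq)]^3 = 0.897 (log Q = −0.047).
Applying E = E° − (RT ln10/nF)·log Q gives +0.29 − (0.0601/6)(−0.047) = +0.290 V.

+0.290 V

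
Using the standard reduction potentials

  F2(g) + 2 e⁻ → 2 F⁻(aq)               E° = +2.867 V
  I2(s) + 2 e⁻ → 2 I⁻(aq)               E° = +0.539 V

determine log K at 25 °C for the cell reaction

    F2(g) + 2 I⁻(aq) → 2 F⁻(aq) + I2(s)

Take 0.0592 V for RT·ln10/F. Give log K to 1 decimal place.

The F₂/F⁻ couple is reduced (cathode); E°cell = +2.867 − (+0.539) = +2.328 V with n = 2.
At equilibrium E = 0, so log K = nE°cell / 0.0592 = (2)(+2.328) / 0.0592 = 78.6.

log K = 78.6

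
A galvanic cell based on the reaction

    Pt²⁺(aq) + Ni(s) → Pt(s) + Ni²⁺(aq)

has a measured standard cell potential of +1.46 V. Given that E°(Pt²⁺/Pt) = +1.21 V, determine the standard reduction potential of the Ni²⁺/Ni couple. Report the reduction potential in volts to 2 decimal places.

−0.25 V

In the reaction as written the Pt²⁺/Pt couple is reduced (cathode) and Ni²⁺/Ni is oxidized (anode), so E°cell = E°(Pt²⁺/Pt) − E°(Ni²⁺/Ni).
E°(Ni²⁺/Ni) = E°(cathode) − E°cell = +1.21 − (+1.46) = −0.25 V.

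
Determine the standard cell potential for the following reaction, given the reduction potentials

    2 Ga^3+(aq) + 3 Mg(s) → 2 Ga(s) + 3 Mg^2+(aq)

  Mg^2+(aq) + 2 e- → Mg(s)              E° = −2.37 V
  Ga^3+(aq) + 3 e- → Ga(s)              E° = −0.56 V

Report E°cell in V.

+1.81 V

In the reaction as written, Ga^3+(aq) is reduced (cathode) and Mg^2+(aq) is produced by oxidation at the anode.
E°cell = E°(cathode) − E°(anode) = −0.56 − (−2.37) = +1.81 V.
The positive value indicates the reaction is spontaneous as written.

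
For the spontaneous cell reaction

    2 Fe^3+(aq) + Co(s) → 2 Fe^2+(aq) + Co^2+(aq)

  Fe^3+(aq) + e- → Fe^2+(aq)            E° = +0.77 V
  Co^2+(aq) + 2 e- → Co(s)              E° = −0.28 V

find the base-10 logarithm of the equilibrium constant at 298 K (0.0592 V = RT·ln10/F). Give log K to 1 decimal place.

log K = 35.5

The Fe³⁺/Fe²⁺ couple is reduced (cathode); E°cell = +0.77 − (−0.28) = +1.05 V with n = 2.
At equilibrium E = 0, so log K = nE°cell / 0.0592 = (2)(+1.05) / 0.0592 = 35.5.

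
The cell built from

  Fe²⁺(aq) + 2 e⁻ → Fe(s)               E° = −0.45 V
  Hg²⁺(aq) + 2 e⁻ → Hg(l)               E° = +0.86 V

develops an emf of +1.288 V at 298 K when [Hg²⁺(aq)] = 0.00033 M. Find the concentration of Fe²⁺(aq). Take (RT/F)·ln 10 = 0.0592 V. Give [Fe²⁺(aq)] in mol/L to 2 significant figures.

0.0018 M

With Hg²⁺/Hg at the cathode and Fe²⁺/Fe at the anode, E°cell = +0.86 − (−0.45) = +1.31 V (n = 2).
From the Nernst equation, log Q = n(E° − E)/0.0592 = 2·(+1.31 − (+1.288))/0.0592 = 0.743.
Balancing electrons gives Hg²⁺(aq) + Fe(s) → Hg(l) + Fe²⁺(aq); thus Q = [Fe²⁺(aq)] / [Hg²⁺(aq)].
Substituting the known concentrations and solving, log [Fe²⁺(aq)] = −2.738 and [Fe²⁺(aq)] = 0.0018 M.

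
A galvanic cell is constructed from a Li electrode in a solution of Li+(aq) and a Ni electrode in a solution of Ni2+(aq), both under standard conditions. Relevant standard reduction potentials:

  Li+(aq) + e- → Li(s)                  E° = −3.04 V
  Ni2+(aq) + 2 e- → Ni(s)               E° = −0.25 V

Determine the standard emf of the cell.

+2.79 V

The Ni²⁺/Ni couple has the higher E°, so Ni ion is reduced (cathode) and Li is oxidized (anode).
E°cell = E°(cathode) − E°(anode) = −0.25 − (−3.04) = +2.79 V.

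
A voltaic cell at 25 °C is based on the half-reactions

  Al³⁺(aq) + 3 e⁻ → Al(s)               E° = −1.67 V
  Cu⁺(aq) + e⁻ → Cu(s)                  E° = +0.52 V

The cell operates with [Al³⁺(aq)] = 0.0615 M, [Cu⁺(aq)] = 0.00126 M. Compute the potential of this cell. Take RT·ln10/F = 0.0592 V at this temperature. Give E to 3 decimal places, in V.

The Cu⁺/Cu couple has the more positive E°, so it is the cathode; Al³⁺/Al is the anode.
E°cell = +0.52 − (−1.67) = +2.19 V, with n = 3 electrons transferred.
The balanced reaction is 3 Cu⁺(aq) + Al(s) → 3 Cu(s) + Al³⁺(aq), so Q = [Al³⁺(aq)] / [Cu⁺(aq)]^3 = 3.07×10^7 and log Q = 7.488.
E = E° − (0.0592/n)·log Q = +2.19 − (0.0592/3)(7.488) = +2.042 V.

+2.042 V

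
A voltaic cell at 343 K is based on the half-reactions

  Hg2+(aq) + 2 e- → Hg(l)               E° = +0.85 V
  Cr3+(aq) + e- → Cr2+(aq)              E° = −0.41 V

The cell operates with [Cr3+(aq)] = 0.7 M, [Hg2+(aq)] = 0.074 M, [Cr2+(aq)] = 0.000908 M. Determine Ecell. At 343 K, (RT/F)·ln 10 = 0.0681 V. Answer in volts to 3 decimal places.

The Hg²⁺/Hg couple has the more positive E°, so it is the cathode; Cr³⁺/Cr²⁺ is the anode.
E°cell = +0.85 − (−0.41) = +1.26 V, with n = 2 electrons transferred.
The balanced reaction is Hg2+(aq) + 2 Cr2+(aq) → Hg(l) + 2 Cr3+(aq), so Q = [Cr3+(aq)]^2 / ([Hg2+(aq)]·[Cr2+(aq)]^2) = 8.03×10^6 and log Q = 6.905.
E = E° − (0.0681/n)·log Q = +1.26 − (0.0681/2)(6.905) = +1.025 V.

+1.025 V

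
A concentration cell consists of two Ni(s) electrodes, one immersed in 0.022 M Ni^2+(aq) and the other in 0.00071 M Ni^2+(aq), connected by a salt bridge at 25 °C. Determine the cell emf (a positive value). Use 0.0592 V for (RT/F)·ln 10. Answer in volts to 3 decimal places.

For a concentration cell E°cell = 0, since both electrodes use the same couple.
The compartment with the higher Ni^2+(aq) concentration (0.022 M) acts as the cathode; ions are reduced there and produced at the dilute (0.00071 M) anode.
With n = 2, Ecell = −(0.0592/2)·log([dilute]/[conc]) = −(0.0592/2)·log(0.00071/0.022) = +0.044 V.

0.044 V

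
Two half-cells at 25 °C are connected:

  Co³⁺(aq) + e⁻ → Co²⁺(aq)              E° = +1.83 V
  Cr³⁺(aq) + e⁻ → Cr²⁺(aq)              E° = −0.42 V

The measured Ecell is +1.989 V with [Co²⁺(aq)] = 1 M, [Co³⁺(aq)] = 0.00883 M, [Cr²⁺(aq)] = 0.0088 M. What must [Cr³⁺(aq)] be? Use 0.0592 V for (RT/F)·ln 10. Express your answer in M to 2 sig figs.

The Co³⁺/Co²⁺ couple has the larger reduction potential, so it is the cathode: E°cell = +1.83 − (−0.42) = +2.25 V and n = 1.
From the Nernst equation, log Q = n(E° − E)/0.0592 = 1·(+2.25 − (+1.989))/0.0592 = 4.409.
Balancing electrons gives Co³⁺(aq) + Cr²⁺(aq) → Co²⁺(aq) + Cr³⁺(aq); thus Q = ([Co²⁺(aq)]·[Cr³⁺(aq)]) / ([Co³⁺(aq)]·[Cr²⁺(aq)]).
Substituting the known concentrations and solving, log [Cr³⁺(aq)] = 0.299 and [Cr³⁺(aq)] = 2.0 M.

2.0 M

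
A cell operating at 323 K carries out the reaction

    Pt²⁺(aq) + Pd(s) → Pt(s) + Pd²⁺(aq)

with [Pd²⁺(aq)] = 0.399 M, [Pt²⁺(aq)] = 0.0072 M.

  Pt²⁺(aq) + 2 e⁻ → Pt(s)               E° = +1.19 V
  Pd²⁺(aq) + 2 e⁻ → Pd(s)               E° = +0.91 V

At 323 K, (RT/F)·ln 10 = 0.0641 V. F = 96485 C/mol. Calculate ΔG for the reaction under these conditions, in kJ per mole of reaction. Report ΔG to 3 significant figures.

−43.2 kJ/mol

With Pt²⁺/Pt reduced at the cathode, E°cell = +1.19 − (+0.91) = +0.28 V and n = 2.
The reaction quotient is [Pd²⁺(aq)] / [Pt²⁺(aq)] = 55.4; by Nernst, E = +0.28 − (0.0641/2)(1.744) = +0.2241 V.
ΔG = −nFE = −(2)(96485)(+0.2241) J/mol = −43.2 kJ/mol.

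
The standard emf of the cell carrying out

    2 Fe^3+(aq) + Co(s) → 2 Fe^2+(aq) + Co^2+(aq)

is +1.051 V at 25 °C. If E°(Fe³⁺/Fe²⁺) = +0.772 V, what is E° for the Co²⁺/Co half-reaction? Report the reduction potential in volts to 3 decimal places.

In the reaction as written the Fe³⁺/Fe²⁺ couple is reduced (cathode) and Co²⁺/Co is oxidized (anode), so E°cell = E°(Fe³⁺/Fe²⁺) − E°(Co²⁺/Co).
E°(Co²⁺/Co) = E°(cathode) − E°cell = +0.772 − (+1.051) = −0.279 V.

−0.279 V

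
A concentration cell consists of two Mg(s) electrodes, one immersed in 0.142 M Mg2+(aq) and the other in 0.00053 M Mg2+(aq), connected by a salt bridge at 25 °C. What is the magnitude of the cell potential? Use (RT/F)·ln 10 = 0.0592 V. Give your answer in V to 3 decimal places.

0.072 V

For a concentration cell E°cell = 0, since both electrodes use the same couple.
The compartment with the higher Mg2+(aq) concentration (0.142 M) acts as the cathode; ions are reduced there and produced at the dilute (0.00053 M) anode.
With n = 2, Ecell = −(0.0592/2)·log([dilute]/[conc]) = −(0.0592/2)·log(0.00053/0.142) = +0.072 V.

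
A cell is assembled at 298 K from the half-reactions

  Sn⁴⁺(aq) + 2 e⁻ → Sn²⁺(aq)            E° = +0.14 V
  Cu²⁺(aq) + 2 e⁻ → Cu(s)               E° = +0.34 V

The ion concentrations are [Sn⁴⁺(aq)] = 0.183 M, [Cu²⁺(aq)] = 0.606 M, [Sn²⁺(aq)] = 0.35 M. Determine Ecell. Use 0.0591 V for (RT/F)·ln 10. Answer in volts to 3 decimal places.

The Cu²⁺/Cu couple has the more positive E°, so it is the cathode; Sn⁴⁺/Sn²⁺ is the anode.
E°cell = E°cat − E°an = +0.34 − (+0.14) = +0.20 V; n = 2.
Balancing gives Cu²⁺(aq) + Sn²⁺(aq) → Cu(s) + Sn⁴⁺(aq); hence Q = [Sn⁴⁺(aq)] / ([Cu²⁺(aq)]·[Sn²⁺(aq)]) = 0.863 (log Q = −0.064).
E = E° − (0.0591/n)·log Q = +0.20 − (0.0591/2)(−0.064) = +0.202 V.

+0.202 V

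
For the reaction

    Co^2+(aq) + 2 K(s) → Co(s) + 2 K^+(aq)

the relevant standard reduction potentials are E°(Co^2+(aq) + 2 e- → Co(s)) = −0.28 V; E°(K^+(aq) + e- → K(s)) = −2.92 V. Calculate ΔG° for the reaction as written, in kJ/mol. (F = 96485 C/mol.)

−509 kJ/mol

In the reaction as written Co^2+(aq) is reduced, so the Co²⁺/Co couple is the cathode and K⁺/K is the anode.
E°cell = −0.28 − (−2.92) = +2.64 V; balancing electrons gives n = 2.
ΔG° = −nFE°cell = −(2)(96485)(+2.64) J/mol = −509 kJ/mol.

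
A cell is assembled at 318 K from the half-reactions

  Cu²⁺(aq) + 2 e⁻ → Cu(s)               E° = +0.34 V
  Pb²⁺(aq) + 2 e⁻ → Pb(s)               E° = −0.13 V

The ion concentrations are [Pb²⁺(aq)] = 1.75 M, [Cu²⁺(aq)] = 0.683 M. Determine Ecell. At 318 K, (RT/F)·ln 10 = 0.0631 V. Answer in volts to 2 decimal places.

+0.46 V

The Cu²⁺/Cu couple has the more positive E°, so it is the cathode; Pb²⁺/Pb is the anode.
E°cell = +0.34 − (−0.13) = +0.47 V, with n = 2 electrons transferred.
Balancing gives Cu²⁺(aq) + Pb(s) → Cu(s) + Pb²⁺(aq); hence Q = [Pb²⁺(aq)] / [Cu²⁺(aq)] = 2.56 (log Q = 0.409).
E = E° − (0.0631/n)·log Q = +0.47 − (0.0631/2)(0.409) = +0.46 V.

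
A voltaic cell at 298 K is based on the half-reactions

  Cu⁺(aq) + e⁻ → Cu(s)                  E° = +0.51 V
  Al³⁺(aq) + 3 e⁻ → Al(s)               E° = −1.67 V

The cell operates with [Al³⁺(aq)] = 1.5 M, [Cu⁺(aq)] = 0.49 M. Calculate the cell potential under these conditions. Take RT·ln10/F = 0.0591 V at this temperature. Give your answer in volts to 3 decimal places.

+2.158 V

Cu⁺/Cu is reduced (cathode, E° = +0.51 V) and Al³⁺/Al is oxidized (anode).
E°cell = E°cat − E°an = +0.51 − (−1.67) = +2.18 V; n = 3.
The balanced reaction is 3 Cu⁺(aq) + Al(s) → 3 Cu(s) + Al³⁺(aq), so Q = [Al³⁺(aq)] / [Cu⁺(aq)]^3 = 12.7 and log Q = 1.106.
By the Nernst equation, E = +2.18 − (0.0591/3)·(1.106) = +2.158 V.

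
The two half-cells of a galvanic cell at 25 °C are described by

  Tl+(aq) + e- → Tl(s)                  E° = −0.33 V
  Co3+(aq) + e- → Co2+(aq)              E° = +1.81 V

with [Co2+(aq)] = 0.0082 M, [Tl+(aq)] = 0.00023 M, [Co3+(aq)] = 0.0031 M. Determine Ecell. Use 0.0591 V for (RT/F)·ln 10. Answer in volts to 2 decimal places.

Since E°(Co³⁺/Co²⁺) > E°(Tl⁺/Tl), Co³⁺/Co²⁺ serves as the cathode.
The standard potential is +1.81 − (−0.33) = +2.14 V and the balanced reaction transfers n = 1 electron.
Balancing gives Co3+(aq) + Tl(s) → Co2+(aq) + Tl+(aq); hence Q = ([Co2+(aq)]·[Tl+(aq)]) / [Co3+(aq)] = 0.000608 (log Q = −3.216).
Applying E = E° − (RT ln10/nF)·log Q gives +2.14 − (0.0591/1)(−3.216) = +2.33 V.

+2.33 V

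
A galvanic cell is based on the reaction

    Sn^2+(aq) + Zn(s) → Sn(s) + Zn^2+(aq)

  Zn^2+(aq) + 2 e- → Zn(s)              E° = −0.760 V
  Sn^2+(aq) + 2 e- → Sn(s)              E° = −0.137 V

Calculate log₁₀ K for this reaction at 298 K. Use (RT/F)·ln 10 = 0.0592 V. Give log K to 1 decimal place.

The Sn²⁺/Sn couple is reduced (cathode); E°cell = −0.137 − (−0.760) = +0.623 V with n = 2.
At equilibrium E = 0, so log K = nE°cell / 0.0592 = (2)(+0.623) / 0.0592 = 21.0.

log K = 21.0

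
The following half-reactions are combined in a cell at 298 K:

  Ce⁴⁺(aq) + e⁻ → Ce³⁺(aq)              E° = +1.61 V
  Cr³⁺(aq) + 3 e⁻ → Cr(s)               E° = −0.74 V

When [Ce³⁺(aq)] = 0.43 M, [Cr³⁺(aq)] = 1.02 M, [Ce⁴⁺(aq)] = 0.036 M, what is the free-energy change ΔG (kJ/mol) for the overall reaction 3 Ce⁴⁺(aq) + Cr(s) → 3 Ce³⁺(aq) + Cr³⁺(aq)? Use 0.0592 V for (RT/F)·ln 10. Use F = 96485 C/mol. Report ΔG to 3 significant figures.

With Ce⁴⁺/Ce³⁺ reduced at the cathode, E°cell = +1.61 − (−0.74) = +2.35 V and n = 3.
Here Q = ([Ce³⁺(aq)]^3·[Cr³⁺(aq)]) / [Ce⁴⁺(aq)]^3 = 1.74×10^3 (log Q = 3.240), giving E = +2.35 − (0.0592/3)·(3.240) = +2.2861 V.
Finally ΔG = −nFE = −(3)(96485 C/mol)(+2.2861 V) = −662 kJ/mol.

−662 kJ/mol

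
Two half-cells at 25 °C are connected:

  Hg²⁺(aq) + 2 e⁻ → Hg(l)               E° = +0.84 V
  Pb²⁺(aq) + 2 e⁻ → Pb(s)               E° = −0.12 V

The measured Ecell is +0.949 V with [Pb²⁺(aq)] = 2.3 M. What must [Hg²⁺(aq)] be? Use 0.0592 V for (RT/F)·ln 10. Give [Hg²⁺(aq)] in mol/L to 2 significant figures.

0.98 M

With Hg²⁺/Hg at the cathode and Pb²⁺/Pb at the anode, E°cell = +0.84 − (−0.12) = +0.96 V (n = 2).
Since E = E° − (0.0592/n)·log Q, log Q = n(E° − E)/0.0592 = 0.372.
The balanced reaction is Hg²⁺(aq) + Pb(s) → Hg(l) + Pb²⁺(aq), so Q = [Pb²⁺(aq)] / [Hg²⁺(aq)].
Isolating [Hg²⁺(aq)] in Q = 10^{0.372} yields log [Hg²⁺(aq)] = −0.010, i.e. 0.98 M.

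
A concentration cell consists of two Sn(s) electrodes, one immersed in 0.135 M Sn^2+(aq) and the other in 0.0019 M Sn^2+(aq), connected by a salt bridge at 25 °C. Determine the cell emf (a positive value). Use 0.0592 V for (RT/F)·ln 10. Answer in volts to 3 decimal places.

For a concentration cell E°cell = 0, since both electrodes use the same couple.
The compartment with the higher Sn^2+(aq) concentration (0.135 M) acts as the cathode; ions are reduced there and produced at the dilute (0.0019 M) anode.
With n = 2, Ecell = −(0.0592/2)·log([dilute]/[conc]) = −(0.0592/2)·log(0.0019/0.135) = +0.055 V.

0.055 V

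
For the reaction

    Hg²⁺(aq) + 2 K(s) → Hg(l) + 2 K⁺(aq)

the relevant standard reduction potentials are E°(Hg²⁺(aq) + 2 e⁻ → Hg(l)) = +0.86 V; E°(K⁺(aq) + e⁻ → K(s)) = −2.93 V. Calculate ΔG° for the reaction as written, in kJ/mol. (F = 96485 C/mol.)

−731 kJ/mol

In the reaction as written Hg²⁺(aq) is reduced, so the Hg²⁺/Hg couple is the cathode and K⁺/K is the anode.
E°cell = +0.86 − (−2.93) = +3.79 V; balancing electrons gives n = 2.
ΔG° = −nFE°cell = −(2)(96485)(+3.79) J/mol = −731 kJ/mol.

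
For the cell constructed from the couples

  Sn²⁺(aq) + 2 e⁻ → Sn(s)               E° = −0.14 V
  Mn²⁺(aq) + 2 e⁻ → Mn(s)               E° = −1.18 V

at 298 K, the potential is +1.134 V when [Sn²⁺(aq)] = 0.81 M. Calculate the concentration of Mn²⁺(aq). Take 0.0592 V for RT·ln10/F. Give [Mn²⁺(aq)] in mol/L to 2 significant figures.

Sn²⁺/Sn is the cathode (higher E°); E°cell = −0.14 − (−1.18) = +1.04 V with n = 2.
From the Nernst equation, log Q = n(E° − E)/0.0592 = 2·(+1.04 − (+1.134))/0.0592 = −3.176.
Balancing electrons gives Sn²⁺(aq) + Mn(s) → Sn(s) + Mn²⁺(aq); thus Q = [Mn²⁺(aq)] / [Sn²⁺(aq)].
Solving for the unknown gives log [Mn²⁺(aq)] = −3.268, so [Mn²⁺(aq)] ≈ 0.00054 M.

0.00054 M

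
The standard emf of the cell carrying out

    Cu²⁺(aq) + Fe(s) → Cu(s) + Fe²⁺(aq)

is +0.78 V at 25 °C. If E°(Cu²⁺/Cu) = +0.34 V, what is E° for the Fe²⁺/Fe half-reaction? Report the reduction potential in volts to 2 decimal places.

In the reaction as written the Cu²⁺/Cu couple is reduced (cathode) and Fe²⁺/Fe is oxidized (anode), so E°cell = E°(Cu²⁺/Cu) − E°(Fe²⁺/Fe).
E°(Fe²⁺/Fe) = E°(cathode) − E°cell = +0.34 − (+0.78) = −0.44 V.

−0.44 V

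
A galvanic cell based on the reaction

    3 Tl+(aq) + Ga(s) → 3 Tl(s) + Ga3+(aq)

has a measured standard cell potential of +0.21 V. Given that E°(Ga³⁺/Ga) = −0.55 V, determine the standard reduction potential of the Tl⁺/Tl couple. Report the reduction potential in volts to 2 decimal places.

−0.34 V

In the reaction as written the Tl⁺/Tl couple is reduced (cathode) and Ga³⁺/Ga is oxidized (anode), so E°cell = E°(Tl⁺/Tl) − E°(Ga³⁺/Ga).
E°(Tl⁺/Tl) = E°cell + E°(anode) = +0.21 + (−0.55) = −0.34 V.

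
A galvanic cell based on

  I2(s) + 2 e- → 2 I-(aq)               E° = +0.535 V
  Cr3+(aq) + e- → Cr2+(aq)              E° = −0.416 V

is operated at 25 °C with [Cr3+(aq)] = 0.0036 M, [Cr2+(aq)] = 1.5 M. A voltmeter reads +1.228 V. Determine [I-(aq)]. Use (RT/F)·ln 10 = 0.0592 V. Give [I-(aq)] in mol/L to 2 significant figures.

With I₂/I⁻ at the cathode and Cr³⁺/Cr²⁺ at the anode, E°cell = +0.535 − (−0.416) = +0.951 V (n = 2).
Rearranging E = E° − (0.0592/n)·log Q gives log Q = 2(+0.951 − (+1.228))/0.0592 = −9.358.
For I2(s) + 2 Cr2+(aq) → 2 I-(aq) + 2 Cr3+(aq), the reaction quotient is Q = ([I-(aq)]^2·[Cr3+(aq)]^2) / [Cr2+(aq)]^2.
Isolating [I-(aq)] in Q = 10^{−9.358} yields log [I-(aq)] = −2.059, i.e. 0.0087 M.

0.0087 M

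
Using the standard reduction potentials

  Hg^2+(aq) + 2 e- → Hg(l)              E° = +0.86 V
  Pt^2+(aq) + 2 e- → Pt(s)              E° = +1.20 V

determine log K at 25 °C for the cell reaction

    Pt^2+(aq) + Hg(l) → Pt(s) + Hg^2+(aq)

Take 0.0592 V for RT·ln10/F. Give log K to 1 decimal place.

The Pt²⁺/Pt couple is reduced (cathode); E°cell = +1.20 − (+0.86) = +0.34 V with n = 2.
At equilibrium E = 0, so log K = nE°cell / 0.0592 = (2)(+0.34) / 0.0592 = 11.5.

log K = 11.5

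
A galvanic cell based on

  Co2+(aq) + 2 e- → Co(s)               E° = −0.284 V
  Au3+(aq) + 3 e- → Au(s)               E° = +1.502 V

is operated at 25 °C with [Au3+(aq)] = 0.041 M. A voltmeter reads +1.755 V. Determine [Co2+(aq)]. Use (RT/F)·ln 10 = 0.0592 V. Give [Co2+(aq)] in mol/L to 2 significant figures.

With Au³⁺/Au at the cathode and Co²⁺/Co at the anode, E°cell = +1.502 − (−0.284) = +1.786 V (n = 6).
Since E = E° − (0.0592/n)·log Q, log Q = n(E° − E)/0.0592 = 3.142.
The balanced reaction is 2 Au3+(aq) + 3 Co(s) → 2 Au(s) + 3 Co2+(aq), so Q = [Co2+(aq)]^3 / [Au3+(aq)]^2.
Substituting the known concentrations and solving, log [Co2+(aq)] = 0.123 and [Co2+(aq)] = 1.3 M.

1.3 M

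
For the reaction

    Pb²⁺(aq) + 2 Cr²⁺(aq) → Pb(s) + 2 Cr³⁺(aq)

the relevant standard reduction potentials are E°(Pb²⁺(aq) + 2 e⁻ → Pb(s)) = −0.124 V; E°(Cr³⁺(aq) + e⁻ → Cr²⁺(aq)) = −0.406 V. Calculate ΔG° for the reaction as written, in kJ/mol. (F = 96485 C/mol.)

In the reaction as written Pb²⁺(aq) is reduced, so the Pb²⁺/Pb couple is the cathode and Cr³⁺/Cr²⁺ is the anode.
E°cell = −0.124 − (−0.406) = +0.282 V; balancing electrons gives n = 2.
ΔG° = −nFE°cell = −(2)(96485)(+0.282) J/mol = −54.4 kJ/mol.

−54.4 kJ/mol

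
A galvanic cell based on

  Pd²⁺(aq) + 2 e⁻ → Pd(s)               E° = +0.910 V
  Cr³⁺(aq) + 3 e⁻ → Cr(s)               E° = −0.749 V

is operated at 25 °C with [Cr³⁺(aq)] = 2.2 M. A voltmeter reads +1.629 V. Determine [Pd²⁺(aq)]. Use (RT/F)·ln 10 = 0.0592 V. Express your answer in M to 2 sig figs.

With Pd²⁺/Pd at the cathode and Cr³⁺/Cr at the anode, E°cell = +0.910 − (−0.749) = +1.659 V (n = 6).
From the Nernst equation, log Q = n(E° − E)/0.0592 = 6·(+1.659 − (+1.629))/0.0592 = 3.041.
The balanced reaction is 3 Pd²⁺(aq) + 2 Cr(s) → 3 Pd(s) + 2 Cr³⁺(aq), so Q = [Cr³⁺(aq)]^2 / [Pd²⁺(aq)]^3.
Isolating [Pd²⁺(aq)] in Q = 10^{3.041} yields log [Pd²⁺(aq)] = −0.785, i.e. 0.16 M.

0.16 M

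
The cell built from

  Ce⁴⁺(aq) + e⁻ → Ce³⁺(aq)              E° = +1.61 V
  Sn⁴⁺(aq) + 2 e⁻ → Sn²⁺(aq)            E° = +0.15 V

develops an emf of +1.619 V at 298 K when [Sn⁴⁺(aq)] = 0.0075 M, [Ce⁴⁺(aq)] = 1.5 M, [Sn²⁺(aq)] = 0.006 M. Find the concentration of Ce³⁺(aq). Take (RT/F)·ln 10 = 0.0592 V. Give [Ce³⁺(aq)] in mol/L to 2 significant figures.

With Ce⁴⁺/Ce³⁺ at the cathode and Sn⁴⁺/Sn²⁺ at the anode, E°cell = +1.61 − (+0.15) = +1.46 V (n = 2).
Rearranging E = E° − (0.0592/n)·log Q gives log Q = 2(+1.46 − (+1.619))/0.0592 = −5.372.
The balanced reaction is 2 Ce⁴⁺(aq) + Sn²⁺(aq) → 2 Ce³⁺(aq) + Sn⁴⁺(aq), so Q = ([Ce³⁺(aq)]^2·[Sn⁴⁺(aq)]) / ([Ce⁴⁺(aq)]^2·[Sn²⁺(aq)]).
Isolating [Ce³⁺(aq)] in Q = 10^{−5.372} yields log [Ce³⁺(aq)] = −2.558, i.e. 0.0028 M.

0.0028 M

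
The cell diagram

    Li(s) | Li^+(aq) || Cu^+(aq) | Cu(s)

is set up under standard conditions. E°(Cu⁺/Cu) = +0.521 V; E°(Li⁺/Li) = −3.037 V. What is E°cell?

+3.558 V

By convention the left-hand electrode in cell notation is the anode (oxidation) and the right-hand electrode is the cathode (reduction).
E°cell = E°(right) − E°(left) = +0.521 − (−3.037) = +3.558 V.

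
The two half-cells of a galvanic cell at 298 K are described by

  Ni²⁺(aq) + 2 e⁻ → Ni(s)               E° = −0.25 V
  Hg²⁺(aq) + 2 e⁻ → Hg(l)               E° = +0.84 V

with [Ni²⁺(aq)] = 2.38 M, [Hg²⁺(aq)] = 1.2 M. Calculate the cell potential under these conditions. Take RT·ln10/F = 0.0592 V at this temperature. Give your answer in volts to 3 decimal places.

Hg²⁺/Hg is reduced (cathode, E° = +0.84 V) and Ni²⁺/Ni is oxidized (anode).
E°cell = E°cat − E°an = +0.84 − (−0.25) = +1.09 V; n = 2.
For the overall reaction Hg²⁺(aq) + Ni(s) → Hg(l) + Ni²⁺(aq), Q = [Ni²⁺(aq)] / [Hg²⁺(aq)] = 1.98, giving log Q = 0.297.
Applying E = E° − (RT ln10/nF)·log Q gives +1.09 − (0.0592/2)(0.297) = +1.081 V.

+1.081 V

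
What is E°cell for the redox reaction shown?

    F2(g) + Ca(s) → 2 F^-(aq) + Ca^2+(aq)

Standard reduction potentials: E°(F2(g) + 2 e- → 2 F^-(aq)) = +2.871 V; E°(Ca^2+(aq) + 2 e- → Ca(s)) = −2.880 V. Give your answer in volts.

F2(g) gains electrons, so the F₂/F⁻ couple is the cathode; the Ca²⁺/Ca couple is the anode.
E°cell = E°(cathode) − E°(anode) = +2.871 − (−2.880) = +5.751 V.

+5.751 V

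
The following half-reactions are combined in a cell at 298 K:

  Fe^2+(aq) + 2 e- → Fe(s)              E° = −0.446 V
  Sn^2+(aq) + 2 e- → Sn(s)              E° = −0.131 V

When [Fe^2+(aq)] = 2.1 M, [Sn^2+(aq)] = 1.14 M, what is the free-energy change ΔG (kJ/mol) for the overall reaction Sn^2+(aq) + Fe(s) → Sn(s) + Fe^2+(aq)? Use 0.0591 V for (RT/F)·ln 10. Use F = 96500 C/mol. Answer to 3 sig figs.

−59.3 kJ/mol

With Sn²⁺/Sn reduced at the cathode, E°cell = −0.131 − (−0.446) = +0.315 V and n = 2.
Here Q = [Fe^2+(aq)] / [Sn^2+(aq)] = 1.84 (log Q = 0.265), giving E = +0.315 − (0.0591/2)·(0.265) = +0.3072 V.
Finally ΔG = −nFE = −(2)(96500 C/mol)(+0.3072 V) = −59.3 kJ/mol.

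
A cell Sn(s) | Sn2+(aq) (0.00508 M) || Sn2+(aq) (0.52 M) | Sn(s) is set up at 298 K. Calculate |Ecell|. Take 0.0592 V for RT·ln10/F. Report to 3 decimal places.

0.060 V

For a concentration cell E°cell = 0, since both electrodes use the same couple.
The compartment with the higher Sn2+(aq) concentration (0.52 M) acts as the cathode; ions are reduced there and produced at the dilute (0.00508 M) anode.
With n = 2, Ecell = −(0.0592/2)·log([dilute]/[conc]) = −(0.0592/2)·log(0.00508/0.52) = +0.060 V.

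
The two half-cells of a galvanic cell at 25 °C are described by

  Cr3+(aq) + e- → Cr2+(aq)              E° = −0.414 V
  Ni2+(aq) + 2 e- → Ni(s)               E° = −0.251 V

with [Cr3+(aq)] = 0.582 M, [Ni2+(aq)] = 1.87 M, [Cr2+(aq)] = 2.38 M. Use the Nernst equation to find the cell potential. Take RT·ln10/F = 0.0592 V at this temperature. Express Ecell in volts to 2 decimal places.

+0.21 V

Ni²⁺/Ni is reduced (cathode, E° = −0.251 V) and Cr³⁺/Cr²⁺ is oxidized (anode).
The standard potential is −0.251 − (−0.414) = +0.163 V and the balanced reaction transfers n = 2 electrons.
The balanced reaction is Ni2+(aq) + 2 Cr2+(aq) → Ni(s) + 2 Cr3+(aq), so Q = [Cr3+(aq)]^2 / ([Ni2+(aq)]·[Cr2+(aq)]^2) = 0.032 and log Q = −1.495.
Applying E = E° − (RT ln10/nF)·log Q gives +0.163 − (0.0592/2)(−1.495) = +0.21 V.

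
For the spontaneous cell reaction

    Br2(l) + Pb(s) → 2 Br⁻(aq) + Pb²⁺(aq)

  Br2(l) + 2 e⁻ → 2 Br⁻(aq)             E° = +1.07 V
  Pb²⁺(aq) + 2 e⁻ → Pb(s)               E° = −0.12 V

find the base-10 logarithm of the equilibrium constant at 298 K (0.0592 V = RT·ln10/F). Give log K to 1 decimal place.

The Br₂/Br⁻ couple is reduced (cathode); E°cell = +1.07 − (−0.12) = +1.19 V with n = 2.
At equilibrium E = 0, so log K = nE°cell / 0.0592 = (2)(+1.19) / 0.0592 = 40.2.

log K = 40.2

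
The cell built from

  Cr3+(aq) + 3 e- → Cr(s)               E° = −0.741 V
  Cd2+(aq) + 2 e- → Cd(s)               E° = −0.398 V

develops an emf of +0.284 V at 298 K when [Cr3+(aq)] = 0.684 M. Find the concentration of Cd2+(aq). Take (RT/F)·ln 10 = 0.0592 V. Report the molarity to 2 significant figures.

The Cd²⁺/Cd couple has the larger reduction potential, so it is the cathode: E°cell = −0.398 − (−0.741) = +0.343 V and n = 6.
Rearranging E = E° − (0.0592/n)·log Q gives log Q = 6(+0.343 − (+0.284))/0.0592 = 5.980.
Balancing electrons gives 3 Cd2+(aq) + 2 Cr(s) → 3 Cd(s) + 2 Cr3+(aq); thus Q = [Cr3+(aq)]^2 / [Cd2+(aq)]^3.
Isolating [Cd2+(aq)] in Q = 10^{5.980} yields log [Cd2+(aq)] = −2.103, i.e. 0.0079 M.

0.0079 M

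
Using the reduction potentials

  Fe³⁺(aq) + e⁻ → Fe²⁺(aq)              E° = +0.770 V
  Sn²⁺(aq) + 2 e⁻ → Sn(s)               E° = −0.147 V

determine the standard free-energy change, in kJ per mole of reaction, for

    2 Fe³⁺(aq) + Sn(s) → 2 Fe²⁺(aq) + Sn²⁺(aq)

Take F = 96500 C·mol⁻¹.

−177 kJ/mol

In the reaction as written Fe³⁺(aq) is reduced, so the Fe³⁺/Fe²⁺ couple is the cathode and Sn²⁺/Sn is the anode.
E°cell = +0.770 − (−0.147) = +0.917 V; balancing electrons gives n = 2.
ΔG° = −nFE°cell = −(2)(96500)(+0.917) J/mol = −177 kJ/mol.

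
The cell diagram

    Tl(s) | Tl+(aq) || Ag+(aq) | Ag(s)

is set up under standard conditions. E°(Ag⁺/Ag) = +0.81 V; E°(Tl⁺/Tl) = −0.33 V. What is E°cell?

+1.14 V

By convention the left-hand electrode in cell notation is the anode (oxidation) and the right-hand electrode is the cathode (reduction).
E°cell = E°(right) − E°(left) = +0.81 − (−0.33) = +1.14 V.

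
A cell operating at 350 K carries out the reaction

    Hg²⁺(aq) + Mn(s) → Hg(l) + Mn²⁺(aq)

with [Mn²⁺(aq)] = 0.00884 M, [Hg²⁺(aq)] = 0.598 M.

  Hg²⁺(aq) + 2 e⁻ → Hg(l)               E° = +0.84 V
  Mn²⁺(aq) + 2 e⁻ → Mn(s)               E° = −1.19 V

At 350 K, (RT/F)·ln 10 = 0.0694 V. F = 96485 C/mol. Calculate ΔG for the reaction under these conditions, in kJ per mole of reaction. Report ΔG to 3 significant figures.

The standard cell potential is +0.84 − (−1.19) = +2.03 V, with n = 2 electrons in the balanced equation.
Here Q = [Mn²⁺(aq)] / [Hg²⁺(aq)] = 0.0148 (log Q = −1.830), giving E = +2.03 − (0.0694/2)·(−1.830) = +2.0935 V.
Then ΔG = −nFE = −2 × 96485 × +2.0935 J/mol = −404 kJ/mol.

−404 kJ/mol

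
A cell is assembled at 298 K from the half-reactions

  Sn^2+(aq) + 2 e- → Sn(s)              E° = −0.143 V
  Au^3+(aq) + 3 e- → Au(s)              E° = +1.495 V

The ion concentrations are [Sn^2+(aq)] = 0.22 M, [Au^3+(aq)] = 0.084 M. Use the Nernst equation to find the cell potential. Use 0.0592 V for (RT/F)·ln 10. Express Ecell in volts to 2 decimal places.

Au³⁺/Au is reduced (cathode, E° = +1.495 V) and Sn²⁺/Sn is oxidized (anode).
The standard potential is +1.495 − (−0.143) = +1.638 V and the balanced reaction transfers n = 6 electrons.
Balancing gives 2 Au^3+(aq) + 3 Sn(s) → 2 Au(s) + 3 Sn^2+(aq); hence Q = [Sn^2+(aq)]^3 / [Au^3+(aq)]^2 = 1.51 (log Q = 0.179).
Applying E = E° − (RT ln10/nF)·log Q gives +1.638 − (0.0592/6)(0.179) = +1.64 V.

+1.64 V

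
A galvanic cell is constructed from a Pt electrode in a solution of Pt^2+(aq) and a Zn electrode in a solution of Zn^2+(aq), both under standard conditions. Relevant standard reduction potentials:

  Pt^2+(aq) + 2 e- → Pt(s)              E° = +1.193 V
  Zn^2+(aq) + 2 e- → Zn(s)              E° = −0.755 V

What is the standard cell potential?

The Pt²⁺/Pt couple has the higher E°, so Pt ion is reduced (cathode) and Zn is oxidized (anode).
E°cell = E°(cathode) − E°(anode) = +1.193 − (−0.755) = +1.948 V.

+1.948 V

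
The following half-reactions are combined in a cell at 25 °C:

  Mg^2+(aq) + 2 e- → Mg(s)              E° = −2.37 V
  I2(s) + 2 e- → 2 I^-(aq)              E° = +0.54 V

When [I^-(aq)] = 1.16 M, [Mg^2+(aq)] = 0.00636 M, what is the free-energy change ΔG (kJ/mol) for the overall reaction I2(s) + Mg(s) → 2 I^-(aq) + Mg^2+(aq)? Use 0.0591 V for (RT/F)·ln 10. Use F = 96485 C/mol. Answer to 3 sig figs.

E°cell = +0.54 − (−2.37) = +2.91 V; the balanced reaction transfers n = 2 electrons.
Q = [I^-(aq)]^2·[Mg^2+(aq)] = 0.00856, so log Q = −2.068 and E = +2.91 − (0.0591/2)(−2.068) = +2.9711 V.
Finally ΔG = −nFE = −(2)(96485 C/mol)(+2.9711 V) = −573 kJ/mol.

−573 kJ/mol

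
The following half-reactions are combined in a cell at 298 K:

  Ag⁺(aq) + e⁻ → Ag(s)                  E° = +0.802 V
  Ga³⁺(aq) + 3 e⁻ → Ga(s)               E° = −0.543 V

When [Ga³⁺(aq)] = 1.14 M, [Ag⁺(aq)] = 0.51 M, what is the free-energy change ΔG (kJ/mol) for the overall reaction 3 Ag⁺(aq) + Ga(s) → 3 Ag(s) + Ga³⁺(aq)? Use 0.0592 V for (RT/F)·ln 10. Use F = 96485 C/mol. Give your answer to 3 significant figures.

With Ag⁺/Ag reduced at the cathode, E°cell = +0.802 − (−0.543) = +1.345 V and n = 3.
Here Q = [Ga³⁺(aq)] / [Ag⁺(aq)]^3 = 8.59 (log Q = 0.934), giving E = +1.345 − (0.0592/3)·(0.934) = +1.3266 V.
Then ΔG = −nFE = −3 × 96485 × +1.3266 J/mol = −384 kJ/mol.

−384 kJ/mol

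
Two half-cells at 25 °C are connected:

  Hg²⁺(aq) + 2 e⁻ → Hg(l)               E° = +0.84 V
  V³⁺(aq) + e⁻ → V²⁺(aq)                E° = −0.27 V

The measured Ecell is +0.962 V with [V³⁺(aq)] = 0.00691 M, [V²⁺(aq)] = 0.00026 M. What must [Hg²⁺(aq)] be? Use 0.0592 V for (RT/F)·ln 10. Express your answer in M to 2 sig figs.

Hg²⁺/Hg is the cathode (higher E°); E°cell = +0.84 − (−0.27) = +1.11 V with n = 2.
Since E = E° − (0.0592/n)·log Q, log Q = n(E° − E)/0.0592 = 5.000.
The balanced reaction is Hg²⁺(aq) + 2 V²⁺(aq) → Hg(l) + 2 V³⁺(aq), so Q = [V³⁺(aq)]^2 / ([Hg²⁺(aq)]·[V²⁺(aq)]^2).
Solving for the unknown gives log [Hg²⁺(aq)] = −2.151, so [Hg²⁺(aq)] ≈ 0.0071 M.

0.0071 M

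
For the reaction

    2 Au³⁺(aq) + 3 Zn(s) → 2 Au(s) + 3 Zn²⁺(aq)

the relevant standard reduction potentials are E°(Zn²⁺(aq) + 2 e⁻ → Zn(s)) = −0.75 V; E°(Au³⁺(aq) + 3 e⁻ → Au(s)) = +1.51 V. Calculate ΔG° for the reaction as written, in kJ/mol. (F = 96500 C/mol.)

−1309 kJ/mol

In the reaction as written Au³⁺(aq) is reduced, so the Au³⁺/Au couple is the cathode and Zn²⁺/Zn is the anode.
E°cell = +1.51 − (−0.75) = +2.26 V; balancing electrons gives n = 6.
ΔG° = −nFE°cell = −(6)(96500)(+2.26) J/mol = −1309 kJ/mol.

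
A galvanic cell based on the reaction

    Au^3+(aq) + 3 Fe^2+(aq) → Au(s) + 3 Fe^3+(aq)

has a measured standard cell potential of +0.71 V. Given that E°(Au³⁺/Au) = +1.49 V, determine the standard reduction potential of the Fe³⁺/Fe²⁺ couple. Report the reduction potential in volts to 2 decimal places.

+0.78 V

In the reaction as written the Au³⁺/Au couple is reduced (cathode) and Fe³⁺/Fe²⁺ is oxidized (anode), so E°cell = E°(Au³⁺/Au) − E°(Fe³⁺/Fe²⁺).
E°(Fe³⁺/Fe²⁺) = E°(cathode) − E°cell = +1.49 − (+0.71) = +0.78 V.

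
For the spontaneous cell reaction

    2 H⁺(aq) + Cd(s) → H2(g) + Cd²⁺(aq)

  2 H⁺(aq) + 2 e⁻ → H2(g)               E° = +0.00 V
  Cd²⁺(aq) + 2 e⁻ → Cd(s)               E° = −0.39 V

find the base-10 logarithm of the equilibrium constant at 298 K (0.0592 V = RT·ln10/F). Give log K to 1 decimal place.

log K = 13.2

The 2H⁺/H₂ couple is reduced (cathode); E°cell = +0.00 − (−0.39) = +0.39 V with n = 2.
At equilibrium E = 0, so log K = nE°cell / 0.0592 = (2)(+0.39) / 0.0592 = 13.2.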